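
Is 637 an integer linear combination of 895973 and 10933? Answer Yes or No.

Yes

By Bézout, 895973p − 10933q = 637 has integer solutions iff gcd(895973, 10933) | 637.
Euclid: 895973 = 81·10933 + 10400; 10933 = 1·10400 + 533; 10400 = 19·533 + 273; 533 = 1·273 + 260; 273 = 1·260 + 13; 260 = 20·13 + 0. gcd = 13; 637 mod 13 = 0. Yes.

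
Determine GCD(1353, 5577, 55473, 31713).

1353 = 3 · 11 · 41; 5577 = 3 · 11 · 13²; 55473 = 3 · 11 · 41²; 31713 = 3 · 11 · 31²
gcd takes min exponent of each prime: 3 · 11 = 33

33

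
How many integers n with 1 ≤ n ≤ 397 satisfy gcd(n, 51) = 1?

Prime factors of 51: 3, 17. Count integers ≤ 397 divisible by none of them.
By inclusion–exclusion: 397 − ⌊397/3⌋ − ⌊397/17⌋ + ⌊397/51⌋ = 249.

249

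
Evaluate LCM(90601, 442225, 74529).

90601 = 7² · 43²; 442225 = 5² · 7² · 19²; 74529 = 3² · 7² · 13²
lcm takes max exponent of each prime: 3² · 5² · 7² · 13² · 19² · 43² = 1243682192025

1243682192025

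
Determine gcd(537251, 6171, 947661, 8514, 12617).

gcd(537251, 6171): 537251 = 87·6171 + 374; 6171 = 16·374 + 187; 374 = 2·187 + 0 → 187
gcd(187, 947661): 947661 = 5067·187 + 132; 187 = 1·132 + 55; 132 = 2·55 + 22; 55 = 2·22 + 11; 22 = 2·11 + 0 → 11
gcd(11, 8514): 8514 = 774·11 + 0 → 11
gcd(11, 12617): 12617 = 1147·11 + 0 → 11

11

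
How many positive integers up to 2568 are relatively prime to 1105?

1785

Prime factors of 1105: 5, 13, 17. Count integers ≤ 2568 divisible by none of them.
By inclusion–exclusion: 2568 − ⌊2568/5⌋ − ⌊2568/13⌋ − ⌊2568/17⌋ + ⌊2568/65⌋ + ⌊2568/85⌋ + ⌊2568/221⌋ − ⌊2568/1105⌋ = 1785.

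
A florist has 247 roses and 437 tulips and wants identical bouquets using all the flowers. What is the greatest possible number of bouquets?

19

Euclid: 437 = 1·247 + 190; 247 = 1·190 + 57; 190 = 3·57 + 19; 57 = 3·19 + 0. Last nonzero remainder: 19.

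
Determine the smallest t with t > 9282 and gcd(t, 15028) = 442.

Multiples of 442 above 9282: 442·22, 442·23, … . Need the cofactor coprime to 15028/442 = 34.
Checking s = 22, 23, … the first with gcd(s, 34) = 1 is s = 23, giving 10166.

10166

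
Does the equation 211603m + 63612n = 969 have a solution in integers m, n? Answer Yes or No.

Yes

gcd(211603, 63612): 211603 = 3·63612 + 20767; 63612 = 3·20767 + 1311; 20767 = 15·1311 + 1102; 1311 = 1·1102 + 209; 1102 = 5·209 + 57; 209 = 3·57 + 38; 57 = 1·38 + 19; 38 = 2·19 + 0 → 19
19 divides 969, so a solution exists.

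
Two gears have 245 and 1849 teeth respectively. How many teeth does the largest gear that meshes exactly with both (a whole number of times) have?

1

Euclid: 1849 = 7·245 + 134; 245 = 1·134 + 111; 134 = 1·111 + 23; 111 = 4·23 + 19; 23 = 1·19 + 4; 19 = 4·4 + 3; 4 = 1·3 + 1; 3 = 3·1 + 0. Last nonzero remainder: 1.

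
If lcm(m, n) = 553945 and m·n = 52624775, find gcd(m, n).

95

gcd·lcm = product, so gcd = 52624775/553945 = 95.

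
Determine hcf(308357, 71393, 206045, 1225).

gcd(308357, 71393): 308357 = 4·71393 + 22785; 71393 = 3·22785 + 3038; 22785 = 7·3038 + 1519; 3038 = 2·1519 + 0 → 1519
gcd(1519, 206045): 206045 = 135·1519 + 980; 1519 = 1·980 + 539; 980 = 1·539 + 441; 539 = 1·441 + 98; 441 = 4·98 + 49; 98 = 2·49 + 0 → 49
gcd(49, 1225): 1225 = 25·49 + 0 → 49

49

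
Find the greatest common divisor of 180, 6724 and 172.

gcd(180, 6724): 6724 = 37·180 + 64; 180 = 2·64 + 52; 64 = 1·52 + 12; 52 = 4·12 + 4; 12 = 3·4 + 0 → 4
gcd(4, 172): 172 = 43·4 + 0 → 4

4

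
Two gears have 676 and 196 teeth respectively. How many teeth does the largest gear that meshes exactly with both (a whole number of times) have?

Euclid: 676 = 3·196 + 88; 196 = 2·88 + 20; 88 = 4·20 + 8; 20 = 2·8 + 4; 8 = 2·4 + 0. Last nonzero remainder: 4.

4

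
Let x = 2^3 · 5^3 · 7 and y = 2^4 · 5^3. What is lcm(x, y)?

max exponent per prime: 2^4 · 5^3 · 7 = 14000

14000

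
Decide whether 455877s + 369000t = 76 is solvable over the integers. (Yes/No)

gcd(455877, 369000): 455877 = 1·369000 + 86877; 369000 = 4·86877 + 21492; 86877 = 4·21492 + 909; 21492 = 23·909 + 585; 909 = 1·585 + 324; 585 = 1·324 + 261; 324 = 1·261 + 63; 261 = 4·63 + 9; 63 = 7·9 + 0 → 9
9 does not divide 76, so a solution does not exist.

No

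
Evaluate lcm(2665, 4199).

gcd first: 4199 = 1·2665 + 1534; 2665 = 1·1534 + 1131; 1534 = 1·1131 + 403; 1131 = 2·403 + 325; 403 = 1·325 + 78; 325 = 4·78 + 13; 78 = 6·13 + 0 → gcd = 13
lcm = 2665·4199/gcd = 11190335/13 = 860795

860795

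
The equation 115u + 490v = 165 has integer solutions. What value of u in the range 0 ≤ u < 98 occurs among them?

27

Euclid: 490 = 4·115 + 30; 115 = 3·30 + 25; 30 = 1·25 + 5; 25 = 5·5 + 0 → gcd = 5; 165 = 5·33.
Back-substitution yields 115·(-17) + 490·(4) = 5, so one solution is u = -17·33 = -561, v = 4·33 = 132.
Solutions in u differ by 490/5 = 98; the one in [0, 98) is -561 mod 98 = 27.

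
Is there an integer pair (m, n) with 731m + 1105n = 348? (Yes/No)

No

By Bézout, 731m + 1105n = 348 has integer solutions iff gcd(731, 1105) | 348.
Euclid: 1105 = 1·731 + 374; 731 = 1·374 + 357; 374 = 1·357 + 17; 357 = 21·17 + 0. gcd = 17; 348 mod 17 = 8. No.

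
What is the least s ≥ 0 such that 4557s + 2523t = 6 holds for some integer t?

712

gcd(4557, 2523) = 3 (Euclid: 4557 = 1·2523 + 2034; 2523 = 1·2034 + 489; 2034 = 4·489 + 78; 489 = 6·78 + 21; 78 = 3·21 + 15; 21 = 1·15 + 6; 15 = 2·6 + 3; 6 = 2·3 + 0), and 3 | 6.
Extended Euclid: 4557·(356) + 2523·(-643) = 3. Scale by 2: s₀ = 712.
General solution s = s₀ + 841k; reducing mod 841 gives s = 712 (and t = -1286).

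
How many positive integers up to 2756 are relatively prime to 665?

665 = 5·7·19. Inclusion–exclusion on these primes:
2756 − ⌊2756/5⌋ − ⌊2756/7⌋ − ⌊2756/19⌋ + ⌊2756/35⌋ + ⌊2756/95⌋ + ⌊2756/133⌋ − ⌊2756/665⌋ = 1790

1790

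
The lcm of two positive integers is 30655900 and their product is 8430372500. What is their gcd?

From gcd × lcm = mn: gcd = 8430372500 / 30655900 = 275.

275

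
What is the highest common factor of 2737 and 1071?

119

2737 = 7 · 17 · 23
1071 = 3² · 7 · 17
Common: 7 · 17 = 119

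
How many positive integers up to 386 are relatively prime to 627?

221

Prime factors of 627: 3, 11, 19. Count integers ≤ 386 divisible by none of them.
By inclusion–exclusion: 386 − ⌊386/3⌋ − ⌊386/11⌋ − ⌊386/19⌋ + ⌊386/33⌋ + ⌊386/57⌋ + ⌊386/209⌋ − ⌊386/627⌋ = 221.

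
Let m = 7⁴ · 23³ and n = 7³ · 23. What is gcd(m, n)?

min exponent per shared prime: 7³ · 23 = 7889

7889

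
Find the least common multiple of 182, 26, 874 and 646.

182 = 2 · 7 · 13; 26 = 2 · 13; 874 = 2 · 19 · 23; 646 = 2 · 17 · 19
lcm takes max exponent of each prime: 2 · 7 · 13 · 17 · 19 · 23 = 1352078

1352078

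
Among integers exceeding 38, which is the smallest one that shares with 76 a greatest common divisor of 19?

57

Multiples of 19 above 38: 19·3, 19·4, … . Need the cofactor coprime to 76/19 = 4.
Checking s = 3, 4, … the first with gcd(s, 4) = 1 is s = 3, giving 57.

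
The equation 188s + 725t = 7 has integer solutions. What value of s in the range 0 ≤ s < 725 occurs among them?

gcd(188, 725) = 1 (Euclid: 725 = 3·188 + 161; 188 = 1·161 + 27; 161 = 5·27 + 26; 27 = 1·26 + 1; 26 = 26·1 + 0), and 1 | 7.
Extended Euclid: 188·(27) + 725·(-7) = 1. Scale by 7: s₀ = 189.
General solution s = s₀ + 725k; reducing mod 725 gives s = 189 (and t = -49).

189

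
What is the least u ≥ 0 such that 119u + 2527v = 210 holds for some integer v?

23

gcd(119, 2527) = 7 (Euclid: 2527 = 21·119 + 28; 119 = 4·28 + 7; 28 = 4·7 + 0), and 7 | 210.
Extended Euclid: 119·(85) + 2527·(-4) = 7. Scale by 30: u₀ = 2550.
General solution u = u₀ + 361t; reducing mod 361 gives u = 23 (and v = -1).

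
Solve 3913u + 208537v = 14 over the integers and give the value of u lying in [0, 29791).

25794

Euclid: 208537 = 53·3913 + 1148; 3913 = 3·1148 + 469; 1148 = 2·469 + 210; 469 = 2·210 + 49; 210 = 4·49 + 14; 49 = 3·14 + 7; 14 = 2·7 + 0 → gcd = 7; 14 = 7·2.
Back-substitution yields 3913·(12897) + 208537·(-242) = 7, so one solution is u = 12897·2 = 25794, v = -242·2 = -484.
Solutions in u differ by 208537/7 = 29791; the one in [0, 29791) is 25794 mod 29791 = 25794.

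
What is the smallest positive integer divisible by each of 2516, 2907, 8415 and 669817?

932345074980

2516 = 2² · 17 · 37; 2907 = 3² · 17 · 19; 8415 = 3² · 5 · 11 · 17; 669817 = 17 · 31² · 41
lcm takes max exponent of each prime: 2² · 3² · 5 · 11 · 17 · 19 · 31² · 37 · 41 = 932345074980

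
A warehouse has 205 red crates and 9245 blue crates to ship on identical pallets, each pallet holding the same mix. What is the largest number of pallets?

5

Euclid: 9245 = 45·205 + 20; 205 = 10·20 + 5; 20 = 4·5 + 0. Last nonzero remainder: 5.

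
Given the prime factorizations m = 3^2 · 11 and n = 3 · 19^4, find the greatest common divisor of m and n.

min exponent per shared prime: 3 = 3

3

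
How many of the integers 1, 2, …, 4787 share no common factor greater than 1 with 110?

1741

Prime factors of 110: 2, 5, 11. Count integers ≤ 4787 divisible by none of them.
By inclusion–exclusion: 4787 − ⌊4787/2⌋ − ⌊4787/5⌋ − ⌊4787/11⌋ + ⌊4787/10⌋ + ⌊4787/22⌋ + ⌊4787/55⌋ − ⌊4787/110⌋ = 1741.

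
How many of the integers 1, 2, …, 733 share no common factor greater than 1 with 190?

279

190 = 2·5·19. Inclusion–exclusion on these primes:
733 − ⌊733/2⌋ − ⌊733/5⌋ − ⌊733/19⌋ + ⌊733/10⌋ + ⌊733/38⌋ + ⌊733/95⌋ − ⌊733/190⌋ = 279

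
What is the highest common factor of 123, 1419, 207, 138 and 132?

gcd(123, 1419): 1419 = 11·123 + 66; 123 = 1·66 + 57; 66 = 1·57 + 9; 57 = 6·9 + 3; 9 = 3·3 + 0 → 3
gcd(3, 207): 207 = 69·3 + 0 → 3
gcd(3, 138): 138 = 46·3 + 0 → 3
gcd(3, 132): 132 = 44·3 + 0 → 3

3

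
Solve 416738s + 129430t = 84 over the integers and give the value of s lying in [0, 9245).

gcd(416738, 129430) = 14 (Euclid: 416738 = 3·129430 + 28448; 129430 = 4·28448 + 15638; 28448 = 1·15638 + 12810; 15638 = 1·12810 + 2828; 12810 = 4·2828 + 1498; 2828 = 1·1498 + 1330; 1498 = 1·1330 + 168; 1330 = 7·168 + 154; 168 = 1·154 + 14; 154 = 11·14 + 0), and 14 | 84.
Extended Euclid: 416738·(778) + 129430·(-2505) = 14. Scale by 6: s₀ = 4668.
General solution s = s₀ + 9245k; reducing mod 9245 gives s = 4668 (and t = -15030).

4668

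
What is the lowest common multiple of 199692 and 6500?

324499500

199692 = 2² · 3³ · 43²; 6500 = 2² · 5³ · 13
max exponents: 2² · 3³ · 5³ · 13 · 43² = 324499500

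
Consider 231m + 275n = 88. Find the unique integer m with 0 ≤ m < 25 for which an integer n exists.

23

Reduce mod 275: 231m ≡ 88 (mod 275). With g = gcd(231, 275) = 11 dividing 88, divide through: 21m ≡ 8 (mod 25).
Since gcd(21, 25) = 1, m ≡ 8·(21)⁻¹ ≡ 23 (mod 25). Smallest non-negative: 23.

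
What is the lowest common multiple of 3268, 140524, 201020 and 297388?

33823424180

lcm(3268, 140524) = 3268·140524/gcd = 459232432/3268 = 140524
lcm(140524, 201020) = 140524·201020/gcd = 28248134480/76 = 371685980
lcm(371685980, 297388) = 371685980·297388/gcd = 110534950220240/3268 = 33823424180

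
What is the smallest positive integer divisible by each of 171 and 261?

4959

171 = 3² · 19; 261 = 3² · 29
max exponents: 3² · 19 · 29 = 4959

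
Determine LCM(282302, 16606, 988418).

lcm(282302, 16606) = 282302·16606/gcd = 4687907012/16606 = 282302
lcm(282302, 988418) = 282302·988418/gcd = 279032378236/722 = 386471438

386471438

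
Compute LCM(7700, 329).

361900

gcd first: 7700 = 23·329 + 133; 329 = 2·133 + 63; 133 = 2·63 + 7; 63 = 9·7 + 0 → gcd = 7
lcm = 7700·329/gcd = 2533300/7 = 361900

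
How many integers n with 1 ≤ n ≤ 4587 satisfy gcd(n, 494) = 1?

494 = 2·13·19. Inclusion–exclusion on these primes:
4587 − ⌊4587/2⌋ − ⌊4587/13⌋ − ⌊4587/19⌋ + ⌊4587/26⌋ + ⌊4587/38⌋ + ⌊4587/247⌋ − ⌊4587/494⌋ = 2006

2006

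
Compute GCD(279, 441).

9

Euclid: 441 = 1·279 + 162; 279 = 1·162 + 117; 162 = 1·117 + 45; 117 = 2·45 + 27; 45 = 1·27 + 18; 27 = 1·18 + 9; 18 = 2·9 + 0. Last nonzero remainder: 9.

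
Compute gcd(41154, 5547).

3

Euclid: 41154 = 7·5547 + 2325; 5547 = 2·2325 + 897; 2325 = 2·897 + 531; 897 = 1·531 + 366; 531 = 1·366 + 165; 366 = 2·165 + 36; 165 = 4·36 + 21; 36 = 1·21 + 15; 21 = 1·15 + 6; 15 = 2·6 + 3; 6 = 2·3 + 0. Last nonzero remainder: 3.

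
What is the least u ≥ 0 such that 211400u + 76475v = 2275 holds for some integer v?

72

Reduce mod 76475: 211400u ≡ 2275 (mod 76475). With g = gcd(211400, 76475) = 175 dividing 2275, divide through: 1208u ≡ 13 (mod 437).
Since gcd(1208, 437) = 1, u ≡ 13·(1208)⁻¹ ≡ 72 (mod 437). Smallest non-negative: 72.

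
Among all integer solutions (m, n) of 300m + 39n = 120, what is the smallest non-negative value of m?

Euclid: 300 = 7·39 + 27; 39 = 1·27 + 12; 27 = 2·12 + 3; 12 = 4·3 + 0 → gcd = 3; 120 = 3·40.
Back-substitution yields 300·(3) + 39·(-23) = 3, so one solution is m = 3·40 = 120, n = -23·40 = -920.
Solutions in m differ by 39/3 = 13; the one in [0, 13) is 120 mod 13 = 3.

3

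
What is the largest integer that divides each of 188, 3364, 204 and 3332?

gcd(188, 3364): 3364 = 17·188 + 168; 188 = 1·168 + 20; 168 = 8·20 + 8; 20 = 2·8 + 4; 8 = 2·4 + 0 → 4
gcd(4, 204): 204 = 51·4 + 0 → 4
gcd(4, 3332): 3332 = 833·4 + 0 → 4

4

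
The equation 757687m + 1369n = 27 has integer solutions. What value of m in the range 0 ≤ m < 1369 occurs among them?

841

Reduce mod 1369: 757687m ≡ 27 (mod 1369). With g = gcd(757687, 1369) = 1 dividing 27, divide through: 757687m ≡ 27 (mod 1369).
Since gcd(757687, 1369) = 1, m ≡ 27·(757687)⁻¹ ≡ 841 (mod 1369). Smallest non-negative: 841.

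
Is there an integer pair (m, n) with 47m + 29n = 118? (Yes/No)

gcd(47, 29): 47 = 1·29 + 18; 29 = 1·18 + 11; 18 = 1·11 + 7; 11 = 1·7 + 4; 7 = 1·4 + 3; 4 = 1·3 + 1; 3 = 3·1 + 0 → 1
1 divides 118, so a solution exists.

Yes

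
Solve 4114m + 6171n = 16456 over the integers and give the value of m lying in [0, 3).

1

Reduce mod 6171: 4114m ≡ 16456 (mod 6171). With g = gcd(4114, 6171) = 2057 dividing 16456, divide through: 2m ≡ 8 (mod 3).
Since gcd(2, 3) = 1, m ≡ 8·(2)⁻¹ ≡ 1 (mod 3). Smallest non-negative: 1.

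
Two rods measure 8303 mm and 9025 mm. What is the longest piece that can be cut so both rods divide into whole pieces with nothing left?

Euclid: 9025 = 1·8303 + 722; 8303 = 11·722 + 361; 722 = 2·361 + 0. Last nonzero remainder: 361.

361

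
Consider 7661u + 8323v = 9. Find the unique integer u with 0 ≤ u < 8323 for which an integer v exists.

gcd(7661, 8323) = 1 (Euclid: 8323 = 1·7661 + 662; 7661 = 11·662 + 379; 662 = 1·379 + 283; 379 = 1·283 + 96; 283 = 2·96 + 91; 96 = 1·91 + 5; 91 = 18·5 + 1; 5 = 5·1 + 0), and 1 | 9.
Extended Euclid: 7661·(-1647) + 8323·(1516) = 1. Scale by 9: u₀ = -14823.
General solution u = u₀ + 8323t; reducing mod 8323 gives u = 1823 (and v = -1678).

1823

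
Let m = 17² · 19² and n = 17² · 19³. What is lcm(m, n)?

max exponent per prime: 17² · 19³ = 1982251

1982251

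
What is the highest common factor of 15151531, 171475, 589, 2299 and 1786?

gcd(15151531, 171475): 15151531 = 88·171475 + 61731; 171475 = 2·61731 + 48013; 61731 = 1·48013 + 13718; 48013 = 3·13718 + 6859; 13718 = 2·6859 + 0 → 6859
gcd(6859, 589): 6859 = 11·589 + 380; 589 = 1·380 + 209; 380 = 1·209 + 171; 209 = 1·171 + 38; 171 = 4·38 + 19; 38 = 2·19 + 0 → 19
gcd(19, 2299): 2299 = 121·19 + 0 → 19
gcd(19, 1786): 1786 = 94·19 + 0 → 19

19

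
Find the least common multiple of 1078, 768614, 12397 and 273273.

1078 = 2 · 7² · 11; 768614 = 2 · 7² · 11 · 23 · 31; 12397 = 7² · 11 · 23; 273273 = 3 · 7² · 11 · 13²
lcm takes max exponent of each prime: 2 · 3 · 7² · 11 · 13² · 23 · 31 = 389687298

389687298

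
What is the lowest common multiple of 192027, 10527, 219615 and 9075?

16845568575

192027 = 3 · 11² · 23²; 10527 = 3 · 11² · 29; 219615 = 3 · 5 · 11⁴; 9075 = 3 · 5² · 11²
lcm takes max exponent of each prime: 3 · 5² · 11⁴ · 23² · 29 = 16845568575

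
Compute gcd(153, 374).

17

153 = 3² · 17
374 = 2 · 11 · 17
Common: 17 = 17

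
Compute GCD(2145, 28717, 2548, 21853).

13

2145 = 3 · 5 · 11 · 13; 28717 = 13 · 47²; 2548 = 2² · 7² · 13; 21853 = 13 · 41²
gcd takes min exponent of each prime: 13 = 13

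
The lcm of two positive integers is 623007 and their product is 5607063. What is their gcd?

From gcd × lcm = pq: gcd = 5607063 / 623007 = 9.

9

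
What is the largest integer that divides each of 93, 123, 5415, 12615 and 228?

gcd(93, 123): 123 = 1·93 + 30; 93 = 3·30 + 3; 30 = 10·3 + 0 → 3
gcd(3, 5415): 5415 = 1805·3 + 0 → 3
gcd(3, 12615): 12615 = 4205·3 + 0 → 3
gcd(3, 228): 228 = 76·3 + 0 → 3

3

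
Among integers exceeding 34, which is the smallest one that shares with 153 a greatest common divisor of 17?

Multiples of 17 above 34: 17·3, 17·4, … . Need the cofactor coprime to 153/17 = 9.
Checking s = 3, 4, … the first with gcd(s, 9) = 1 is s = 4, giving 68.

68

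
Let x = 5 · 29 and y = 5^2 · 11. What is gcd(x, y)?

min exponent per shared prime: 5 = 5

5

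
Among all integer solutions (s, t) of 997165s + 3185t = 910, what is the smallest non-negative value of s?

gcd(997165, 3185) = 65 (Euclid: 997165 = 313·3185 + 260; 3185 = 12·260 + 65; 260 = 4·65 + 0), and 65 | 910.
Extended Euclid: 997165·(-12) + 3185·(3757) = 65. Scale by 14: s₀ = -168.
General solution s = s₀ + 49k; reducing mod 49 gives s = 28 (and t = -8766).

28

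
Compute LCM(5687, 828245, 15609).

5687 = 11² · 47; 828245 = 5 · 11² · 37²; 15609 = 3 · 11² · 43
lcm takes max exponent of each prime: 3 · 5 · 11² · 37² · 43 · 47 = 5021649435

5021649435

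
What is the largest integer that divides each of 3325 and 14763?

3325 = 5² · 7 · 19
14763 = 3 · 7 · 19 · 37
Common: 7 · 19 = 133

133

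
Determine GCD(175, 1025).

25

175 = 5² · 7
1025 = 5² · 41
Common: 5² = 25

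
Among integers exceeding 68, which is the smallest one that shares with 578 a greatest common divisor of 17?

85

Multiples of 17 above 68: 17·5, 17·6, … . Need the cofactor coprime to 578/17 = 34.
Checking s = 5, 6, … the first with gcd(s, 34) = 1 is s = 5, giving 85.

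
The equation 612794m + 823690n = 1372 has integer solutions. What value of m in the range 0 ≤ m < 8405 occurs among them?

gcd(612794, 823690) = 98 (Euclid: 823690 = 1·612794 + 210896; 612794 = 2·210896 + 191002; 210896 = 1·191002 + 19894; 191002 = 9·19894 + 11956; 19894 = 1·11956 + 7938; 11956 = 1·7938 + 4018; 7938 = 1·4018 + 3920; 4018 = 1·3920 + 98; 3920 = 40·98 + 0), and 98 | 1372.
Extended Euclid: 612794·(207) + 823690·(-154) = 98. Scale by 14: m₀ = 2898.
General solution m = m₀ + 8405t; reducing mod 8405 gives m = 2898 (and n = -2156).

2898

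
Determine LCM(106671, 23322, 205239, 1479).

755918080511178

lcm(106671, 23322) = 106671·23322/gcd = 2487781062/3 = 829260354
lcm(829260354, 205239) = 829260354·205239/gcd = 170196565794606/111 = 1533302394546
lcm(1533302394546, 1479) = 1533302394546·1479/gcd = 2267754241533534/3 = 755918080511178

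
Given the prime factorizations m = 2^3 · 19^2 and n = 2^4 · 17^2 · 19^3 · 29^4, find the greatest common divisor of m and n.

min exponent per shared prime: 2^3 · 19^2 = 2888

2888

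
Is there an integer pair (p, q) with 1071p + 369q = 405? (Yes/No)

Yes

gcd(1071, 369): 1071 = 2·369 + 333; 369 = 1·333 + 36; 333 = 9·36 + 9; 36 = 4·9 + 0 → 9
9 divides 405, so a solution exists.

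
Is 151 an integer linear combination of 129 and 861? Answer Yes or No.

By Bézout, 129s − 861t = 151 has integer solutions iff gcd(129, 861) | 151.
Euclid: 861 = 6·129 + 87; 129 = 1·87 + 42; 87 = 2·42 + 3; 42 = 14·3 + 0. gcd = 3; 151 mod 3 = 1. No.

No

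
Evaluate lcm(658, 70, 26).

42770

658 = 2 · 7 · 47; 70 = 2 · 5 · 7; 26 = 2 · 13
lcm takes max exponent of each prime: 2 · 5 · 7 · 13 · 47 = 42770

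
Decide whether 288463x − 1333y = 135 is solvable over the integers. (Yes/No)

By Bézout, 288463x − 1333y = 135 has integer solutions iff gcd(288463, 1333) | 135.
Euclid: 288463 = 216·1333 + 535; 1333 = 2·535 + 263; 535 = 2·263 + 9; 263 = 29·9 + 2; 9 = 4·2 + 1; 2 = 2·1 + 0. gcd = 1; 135 mod 1 = 0. Yes.

Yes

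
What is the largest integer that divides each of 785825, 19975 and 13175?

425

gcd(785825, 19975): 785825 = 39·19975 + 6800; 19975 = 2·6800 + 6375; 6800 = 1·6375 + 425; 6375 = 15·425 + 0 → 425
gcd(425, 13175): 13175 = 31·425 + 0 → 425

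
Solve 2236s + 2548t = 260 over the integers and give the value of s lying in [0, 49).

Euclid: 2548 = 1·2236 + 312; 2236 = 7·312 + 52; 312 = 6·52 + 0 → gcd = 52; 260 = 52·5.
Back-substitution yields 2236·(8) + 2548·(-7) = 52, so one solution is s = 8·5 = 40, t = -7·5 = -35.
Solutions in s differ by 2548/52 = 49; the one in [0, 49) is 40 mod 49 = 40.

40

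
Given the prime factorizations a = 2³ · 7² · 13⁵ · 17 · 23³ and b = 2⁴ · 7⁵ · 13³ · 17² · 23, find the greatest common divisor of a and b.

336738584

min exponent per shared prime: 2³ · 7² · 13³ · 17 · 23 = 336738584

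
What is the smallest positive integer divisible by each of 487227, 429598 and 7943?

lcm(487227, 429598) = 487227·429598/gcd = 209311744746/5239 = 39952614
lcm(39952614, 7943) = 39952614·7943/gcd = 317343613002/169 = 1877772858

1877772858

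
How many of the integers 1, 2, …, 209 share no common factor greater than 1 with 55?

152

Prime factors of 55: 5, 11. Count integers ≤ 209 divisible by none of them.
By inclusion–exclusion: 209 − ⌊209/5⌋ − ⌊209/11⌋ + ⌊209/55⌋ = 152.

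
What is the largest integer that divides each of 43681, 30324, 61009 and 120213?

361

gcd(43681, 30324): 43681 = 1·30324 + 13357; 30324 = 2·13357 + 3610; 13357 = 3·3610 + 2527; 3610 = 1·2527 + 1083; 2527 = 2·1083 + 361; 1083 = 3·361 + 0 → 361
gcd(361, 61009): 61009 = 169·361 + 0 → 361
gcd(361, 120213): 120213 = 333·361 + 0 → 361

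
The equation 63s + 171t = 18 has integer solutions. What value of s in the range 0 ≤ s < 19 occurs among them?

3

Euclid: 171 = 2·63 + 45; 63 = 1·45 + 18; 45 = 2·18 + 9; 18 = 2·9 + 0 → gcd = 9; 18 = 9·2.
Back-substitution yields 63·(-8) + 171·(3) = 9, so one solution is s = -8·2 = -16, t = 3·2 = 6.
Solutions in s differ by 171/9 = 19; the one in [0, 19) is -16 mod 19 = 3.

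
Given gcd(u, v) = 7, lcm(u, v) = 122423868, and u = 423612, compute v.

2023

u·v = gcd·lcm = 7·122423868 = 856967076, so v = 856967076/423612 = 2023.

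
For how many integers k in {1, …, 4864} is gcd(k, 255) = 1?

2442

255 = 3·5·17. Inclusion–exclusion on these primes:
4864 − ⌊4864/3⌋ − ⌊4864/5⌋ − ⌊4864/17⌋ + ⌊4864/15⌋ + ⌊4864/51⌋ + ⌊4864/85⌋ − ⌊4864/255⌋ = 2442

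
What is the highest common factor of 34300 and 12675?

25

Euclid: 34300 = 2·12675 + 8950; 12675 = 1·8950 + 3725; 8950 = 2·3725 + 1500; 3725 = 2·1500 + 725; 1500 = 2·725 + 50; 725 = 14·50 + 25; 50 = 2·25 + 0. Last nonzero remainder: 25.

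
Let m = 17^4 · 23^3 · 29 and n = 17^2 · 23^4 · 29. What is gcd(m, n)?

101971627

min exponent per shared prime: 17^2 · 23^3 · 29 = 101971627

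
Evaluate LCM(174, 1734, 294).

lcm(174, 1734) = 174·1734/gcd = 301716/6 = 50286
lcm(50286, 294) = 50286·294/gcd = 14784084/6 = 2464014

2464014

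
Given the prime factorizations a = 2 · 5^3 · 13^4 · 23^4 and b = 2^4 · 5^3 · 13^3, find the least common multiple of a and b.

max exponent per prime: 2^4 · 5^3 · 13^4 · 23^4 = 15985077602000

15985077602000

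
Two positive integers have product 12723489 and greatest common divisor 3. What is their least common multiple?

Since gcd(m,n)·lcm(m,n) = mn, lcm = 12723489/3 = 4241163.

4241163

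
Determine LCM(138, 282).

6486

gcd first: 282 = 2·138 + 6; 138 = 23·6 + 0 → gcd = 6
lcm = 138·282/gcd = 38916/6 = 6486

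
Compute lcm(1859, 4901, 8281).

1859 = 11 · 13²; 4901 = 13² · 29; 8281 = 7² · 13²
lcm takes max exponent of each prime: 7² · 11 · 13² · 29 = 2641639

2641639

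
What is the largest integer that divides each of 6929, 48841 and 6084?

169

gcd(6929, 48841): 48841 = 7·6929 + 338; 6929 = 20·338 + 169; 338 = 2·169 + 0 → 169
gcd(169, 6084): 6084 = 36·169 + 0 → 169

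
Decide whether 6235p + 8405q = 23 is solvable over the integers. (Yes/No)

gcd(6235, 8405): 8405 = 1·6235 + 2170; 6235 = 2·2170 + 1895; 2170 = 1·1895 + 275; 1895 = 6·275 + 245; 275 = 1·245 + 30; 245 = 8·30 + 5; 30 = 6·5 + 0 → 5
5 does not divide 23, so a solution does not exist.

No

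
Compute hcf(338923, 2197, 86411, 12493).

gcd(338923, 2197): 338923 = 154·2197 + 585; 2197 = 3·585 + 442; 585 = 1·442 + 143; 442 = 3·143 + 13; 143 = 11·13 + 0 → 13
gcd(13, 86411): 86411 = 6647·13 + 0 → 13
gcd(13, 12493): 12493 = 961·13 + 0 → 13

13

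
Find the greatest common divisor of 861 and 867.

861 = 3 · 7 · 41
867 = 3 · 17²
Common: 3 = 3

3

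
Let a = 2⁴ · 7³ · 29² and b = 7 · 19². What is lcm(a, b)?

1666162288

max exponent per prime: 2⁴ · 7³ · 19² · 29² = 1666162288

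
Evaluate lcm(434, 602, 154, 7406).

108594178

lcm(434, 602) = 434·602/gcd = 261268/14 = 18662
lcm(18662, 154) = 18662·154/gcd = 2873948/14 = 205282
lcm(205282, 7406) = 205282·7406/gcd = 1520318492/14 = 108594178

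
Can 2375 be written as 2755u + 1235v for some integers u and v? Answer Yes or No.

gcd(2755, 1235): 2755 = 2·1235 + 285; 1235 = 4·285 + 95; 285 = 3·95 + 0 → 95
95 divides 2375, so a solution exists.

Yes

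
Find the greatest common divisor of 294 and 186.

294 = 2 · 3 · 7²
186 = 2 · 3 · 31
Common: 2 · 3 = 6

6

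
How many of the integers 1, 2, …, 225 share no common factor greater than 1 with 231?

Prime factors of 231: 3, 7, 11. Count integers ≤ 225 divisible by none of them.
By inclusion–exclusion: 225 − ⌊225/3⌋ − ⌊225/7⌋ − ⌊225/11⌋ + ⌊225/21⌋ + ⌊225/33⌋ + ⌊225/77⌋ − ⌊225/231⌋ = 116.

116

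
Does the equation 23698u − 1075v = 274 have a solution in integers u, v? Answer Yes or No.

Yes

gcd(23698, 1075): 23698 = 22·1075 + 48; 1075 = 22·48 + 19; 48 = 2·19 + 10; 19 = 1·10 + 9; 10 = 1·9 + 1; 9 = 9·1 + 0 → 1
1 divides 274, so a solution exists.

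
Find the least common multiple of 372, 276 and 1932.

372 = 2² · 3 · 31; 276 = 2² · 3 · 23; 1932 = 2² · 3 · 7 · 23
lcm takes max exponent of each prime: 2² · 3 · 7 · 23 · 31 = 59892

59892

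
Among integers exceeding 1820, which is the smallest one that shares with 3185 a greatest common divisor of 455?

Multiples of 455 above 1820: 455·5, 455·6, … . Need the cofactor coprime to 3185/455 = 7.
Checking s = 5, 6, … the first with gcd(s, 7) = 1 is s = 5, giving 2275.

2275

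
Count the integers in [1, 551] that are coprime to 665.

Prime factors of 665: 5, 7, 19. Count integers ≤ 551 divisible by none of them.
By inclusion–exclusion: 551 − ⌊551/5⌋ − ⌊551/7⌋ − ⌊551/19⌋ + ⌊551/35⌋ + ⌊551/95⌋ + ⌊551/133⌋ − ⌊551/665⌋ = 358.

358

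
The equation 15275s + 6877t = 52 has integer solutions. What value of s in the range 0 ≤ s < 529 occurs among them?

416

gcd(15275, 6877) = 13 (Euclid: 15275 = 2·6877 + 1521; 6877 = 4·1521 + 793; 1521 = 1·793 + 728; 793 = 1·728 + 65; 728 = 11·65 + 13; 65 = 5·13 + 0), and 13 | 52.
Extended Euclid: 15275·(104) + 6877·(-231) = 13. Scale by 4: s₀ = 416.
General solution s = s₀ + 529k; reducing mod 529 gives s = 416 (and t = -924).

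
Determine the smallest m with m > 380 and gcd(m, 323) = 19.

gcd(m, 323) = 19 forces 19 | m; write m = 19s. Then gcd(19s, 19·17) = 19·gcd(s, 17), so need gcd(s, 17) = 1.
19s > 380 gives s ≥ 21. The least s ≥ 21 coprime to 17 is 21, so m = 19·21 = 399.

399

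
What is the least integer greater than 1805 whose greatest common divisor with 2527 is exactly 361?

2166

Multiples of 361 above 1805: 361·6, 361·7, … . Need the cofactor coprime to 2527/361 = 7.
Checking s = 6, 7, … the first with gcd(s, 7) = 1 is s = 6, giving 2166.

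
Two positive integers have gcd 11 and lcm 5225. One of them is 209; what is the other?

Using pq = gcd(p,q)·lcm(p,q) = 11·5225 = 57475, we get q = 57475/209 = 275.

275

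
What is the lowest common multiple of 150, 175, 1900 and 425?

678300

150 = 2 · 3 · 5²; 175 = 5² · 7; 1900 = 2² · 5² · 19; 425 = 5² · 17
lcm takes max exponent of each prime: 2² · 3 · 5² · 7 · 17 · 19 = 678300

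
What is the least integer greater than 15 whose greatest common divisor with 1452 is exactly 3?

Multiples of 3 above 15: 3·6, 3·7, … . Need the cofactor coprime to 1452/3 = 484.
Checking s = 6, 7, … the first with gcd(s, 484) = 1 is s = 7, giving 21.

21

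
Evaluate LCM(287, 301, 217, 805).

lcm(287, 301) = 287·301/gcd = 86387/7 = 12341
lcm(12341, 217) = 12341·217/gcd = 2677997/7 = 382571
lcm(382571, 805) = 382571·805/gcd = 307969655/7 = 43995665

43995665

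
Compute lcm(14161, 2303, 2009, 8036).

14161 = 7² · 17²; 2303 = 7² · 47; 2009 = 7² · 41; 8036 = 2² · 7² · 41
lcm takes max exponent of each prime: 2² · 7² · 17² · 41 · 47 = 109152988

109152988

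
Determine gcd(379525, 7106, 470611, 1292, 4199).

323

gcd(379525, 7106): 379525 = 53·7106 + 2907; 7106 = 2·2907 + 1292; 2907 = 2·1292 + 323; 1292 = 4·323 + 0 → 323
gcd(323, 470611): 470611 = 1457·323 + 0 → 323
gcd(323, 1292): 1292 = 4·323 + 0 → 323
gcd(323, 4199): 4199 = 13·323 + 0 → 323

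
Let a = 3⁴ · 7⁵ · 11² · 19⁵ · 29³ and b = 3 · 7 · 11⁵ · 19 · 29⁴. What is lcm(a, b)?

383971191195122275583223

max exponent per prime: 3⁴ · 7⁵ · 11⁵ · 19⁵ · 29⁴ = 383971191195122275583223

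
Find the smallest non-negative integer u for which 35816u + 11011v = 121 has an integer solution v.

gcd(35816, 11011) = 121 (Euclid: 35816 = 3·11011 + 2783; 11011 = 3·2783 + 2662; 2783 = 1·2662 + 121; 2662 = 22·121 + 0), and 121 | 121.
Extended Euclid: 35816·(4) + 11011·(-13) = 121. Scale by 1: u₀ = 4.
General solution u = u₀ + 91t; reducing mod 91 gives u = 4 (and v = -13).

4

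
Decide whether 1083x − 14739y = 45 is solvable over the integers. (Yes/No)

Yes

By Bézout, 1083x − 14739y = 45 has integer solutions iff gcd(1083, 14739) | 45.
Euclid: 14739 = 13·1083 + 660; 1083 = 1·660 + 423; 660 = 1·423 + 237; 423 = 1·237 + 186; 237 = 1·186 + 51; 186 = 3·51 + 33; 51 = 1·33 + 18; 33 = 1·18 + 15; 18 = 1·15 + 3; 15 = 5·3 + 0. gcd = 3; 45 mod 3 = 0. Yes.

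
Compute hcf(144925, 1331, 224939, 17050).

144925 = 5² · 11 · 17 · 31; 1331 = 11³; 224939 = 11³ · 13²; 17050 = 2 · 5² · 11 · 31
gcd takes min exponent of each prime: 11 = 11

11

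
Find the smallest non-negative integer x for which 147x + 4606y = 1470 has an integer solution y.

Euclid: 4606 = 31·147 + 49; 147 = 3·49 + 0 → gcd = 49; 1470 = 49·30.
Back-substitution yields 147·(-31) + 4606·(1) = 49, so one solution is x = -31·30 = -930, y = 1·30 = 30.
Solutions in x differ by 4606/49 = 94; the one in [0, 94) is -930 mod 94 = 10.

10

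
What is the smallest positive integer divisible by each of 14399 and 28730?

24334310

gcd first: 28730 = 1·14399 + 14331; 14399 = 1·14331 + 68; 14331 = 210·68 + 51; 68 = 1·51 + 17; 51 = 3·17 + 0 → gcd = 17
lcm = 14399·28730/gcd = 413683270/17 = 24334310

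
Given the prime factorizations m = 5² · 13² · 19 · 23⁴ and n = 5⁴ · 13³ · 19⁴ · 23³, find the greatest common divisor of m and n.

976705925

min exponent per shared prime: 5² · 13² · 19 · 23³ = 976705925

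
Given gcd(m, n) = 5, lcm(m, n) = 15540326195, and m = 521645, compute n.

Using mn = gcd(m,n)·lcm(m,n) = 5·15540326195 = 77701630975, we get n = 77701630975/521645 = 148955.

148955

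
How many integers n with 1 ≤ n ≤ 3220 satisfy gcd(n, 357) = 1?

1732

357 = 3·7·17. Inclusion–exclusion on these primes:
3220 − ⌊3220/3⌋ − ⌊3220/7⌋ − ⌊3220/17⌋ + ⌊3220/21⌋ + ⌊3220/51⌋ + ⌊3220/119⌋ − ⌊3220/357⌋ = 1732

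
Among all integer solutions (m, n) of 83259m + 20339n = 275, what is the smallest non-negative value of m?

1272

gcd(83259, 20339) = 11 (Euclid: 83259 = 4·20339 + 1903; 20339 = 10·1903 + 1309; 1903 = 1·1309 + 594; 1309 = 2·594 + 121; 594 = 4·121 + 110; 121 = 1·110 + 11; 110 = 10·11 + 0), and 11 | 275.
Extended Euclid: 83259·(-171) + 20339·(700) = 11. Scale by 25: m₀ = -4275.
General solution m = m₀ + 1849t; reducing mod 1849 gives m = 1272 (and n = -5207).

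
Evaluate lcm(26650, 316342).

26650 = 2 · 5² · 13 · 41; 316342 = 2 · 13 · 23³
max exponents: 2 · 5² · 13 · 23³ · 41 = 324250550

324250550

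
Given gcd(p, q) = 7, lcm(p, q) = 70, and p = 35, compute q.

14

p·q = gcd·lcm = 7·70 = 490, so q = 490/35 = 14.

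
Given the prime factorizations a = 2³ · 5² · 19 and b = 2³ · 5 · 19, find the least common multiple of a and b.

max exponent per prime: 2³ · 5² · 19 = 3800

3800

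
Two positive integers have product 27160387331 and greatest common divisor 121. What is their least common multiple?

224466011

Since gcd(p,q)·lcm(p,q) = pq, lcm = 27160387331/121 = 224466011.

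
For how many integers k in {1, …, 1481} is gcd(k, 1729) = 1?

1112

Prime factors of 1729: 7, 13, 19. Count integers ≤ 1481 divisible by none of them.
By inclusion–exclusion: 1481 − ⌊1481/7⌋ − ⌊1481/13⌋ − ⌊1481/19⌋ + ⌊1481/91⌋ + ⌊1481/133⌋ + ⌊1481/247⌋ − ⌊1481/1729⌋ = 1112.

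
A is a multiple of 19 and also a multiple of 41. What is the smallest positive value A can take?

779

19 = 19; 41 = 41
max exponents: 19 · 41 = 779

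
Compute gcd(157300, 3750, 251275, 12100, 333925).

25

gcd(157300, 3750): 157300 = 41·3750 + 3550; 3750 = 1·3550 + 200; 3550 = 17·200 + 150; 200 = 1·150 + 50; 150 = 3·50 + 0 → 50
gcd(50, 251275): 251275 = 5025·50 + 25; 50 = 2·25 + 0 → 25
gcd(25, 12100): 12100 = 484·25 + 0 → 25
gcd(25, 333925): 333925 = 13357·25 + 0 → 25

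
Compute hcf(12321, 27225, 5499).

9

12321 = 3² · 37²; 27225 = 3² · 5² · 11²; 5499 = 3² · 13 · 47
gcd takes min exponent of each prime: 3² = 9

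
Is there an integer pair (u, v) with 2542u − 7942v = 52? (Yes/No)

By Bézout, 2542u − 7942v = 52 has integer solutions iff gcd(2542, 7942) | 52.
Euclid: 7942 = 3·2542 + 316; 2542 = 8·316 + 14; 316 = 22·14 + 8; 14 = 1·8 + 6; 8 = 1·6 + 2; 6 = 3·2 + 0. gcd = 2; 52 mod 2 = 0. Yes.

Yes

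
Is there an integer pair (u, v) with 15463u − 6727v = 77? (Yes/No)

By Bézout, 15463u − 6727v = 77 has integer solutions iff gcd(15463, 6727) | 77.
Euclid: 15463 = 2·6727 + 2009; 6727 = 3·2009 + 700; 2009 = 2·700 + 609; 700 = 1·609 + 91; 609 = 6·91 + 63; 91 = 1·63 + 28; 63 = 2·28 + 7; 28 = 4·7 + 0. gcd = 7; 77 mod 7 = 0. Yes.

Yes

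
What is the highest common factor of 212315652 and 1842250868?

Euclid: 1842250868 = 8·212315652 + 143725652; 212315652 = 1·143725652 + 68590000; 143725652 = 2·68590000 + 6545652; 68590000 = 10·6545652 + 3133480; 6545652 = 2·3133480 + 278692; 3133480 = 11·278692 + 67868; 278692 = 4·67868 + 7220; 67868 = 9·7220 + 2888; 7220 = 2·2888 + 1444; 2888 = 2·1444 + 0. Last nonzero remainder: 1444.

1444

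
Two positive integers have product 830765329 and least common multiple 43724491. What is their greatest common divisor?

19

From gcd × lcm = pq: gcd = 830765329 / 43724491 = 19.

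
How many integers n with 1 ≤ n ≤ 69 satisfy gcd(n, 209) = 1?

60

209 = 11·19. Inclusion–exclusion on these primes:
69 − ⌊69/11⌋ − ⌊69/19⌋ + ⌊69/209⌋ = 60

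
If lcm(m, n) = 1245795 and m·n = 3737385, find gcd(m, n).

From gcd × lcm = mn: gcd = 3737385 / 1245795 = 3.

3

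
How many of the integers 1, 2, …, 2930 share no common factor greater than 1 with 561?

1671

561 = 3·11·17. Inclusion–exclusion on these primes:
2930 − ⌊2930/3⌋ − ⌊2930/11⌋ − ⌊2930/17⌋ + ⌊2930/33⌋ + ⌊2930/51⌋ + ⌊2930/187⌋ − ⌊2930/561⌋ = 1671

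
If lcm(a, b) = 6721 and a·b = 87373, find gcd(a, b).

13

From gcd × lcm = ab: gcd = 87373 / 6721 = 13.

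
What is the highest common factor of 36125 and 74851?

289

36125 = 5³ · 17²
74851 = 7 · 17² · 37
Common: 17² = 289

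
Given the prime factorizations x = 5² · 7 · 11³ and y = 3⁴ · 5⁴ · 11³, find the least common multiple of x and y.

max exponent per prime: 3⁴ · 5⁴ · 7 · 11³ = 471673125

471673125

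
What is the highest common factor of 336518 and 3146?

26

Euclid: 336518 = 106·3146 + 3042; 3146 = 1·3042 + 104; 3042 = 29·104 + 26; 104 = 4·26 + 0. Last nonzero remainder: 26.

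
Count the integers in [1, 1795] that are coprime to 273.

947

Prime factors of 273: 3, 7, 13. Count integers ≤ 1795 divisible by none of them.
By inclusion–exclusion: 1795 − ⌊1795/3⌋ − ⌊1795/7⌋ − ⌊1795/13⌋ + ⌊1795/21⌋ + ⌊1795/39⌋ + ⌊1795/91⌋ − ⌊1795/273⌋ = 947.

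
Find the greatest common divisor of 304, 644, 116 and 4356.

4

gcd(304, 644): 644 = 2·304 + 36; 304 = 8·36 + 16; 36 = 2·16 + 4; 16 = 4·4 + 0 → 4
gcd(4, 116): 116 = 29·4 + 0 → 4
gcd(4, 4356): 4356 = 1089·4 + 0 → 4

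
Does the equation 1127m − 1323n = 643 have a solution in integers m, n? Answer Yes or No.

No

gcd(1127, 1323): 1323 = 1·1127 + 196; 1127 = 5·196 + 147; 196 = 1·147 + 49; 147 = 3·49 + 0 → 49
49 does not divide 643, so a solution does not exist.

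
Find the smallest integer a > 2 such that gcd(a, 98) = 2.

4

gcd(a, 98) = 2 forces 2 | a; write a = 2s. Then gcd(2s, 2·49) = 2·gcd(s, 49), so need gcd(s, 49) = 1.
2s > 2 gives s ≥ 2. The least s ≥ 2 coprime to 49 is 2, so a = 2·2 = 4.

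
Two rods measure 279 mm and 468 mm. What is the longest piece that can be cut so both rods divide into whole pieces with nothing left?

9

Euclid: 468 = 1·279 + 189; 279 = 1·189 + 90; 189 = 2·90 + 9; 90 = 10·9 + 0. Last nonzero remainder: 9.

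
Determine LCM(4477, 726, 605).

4477 = 11² · 37; 726 = 2 · 3 · 11²; 605 = 5 · 11²
lcm takes max exponent of each prime: 2 · 3 · 5 · 11² · 37 = 134310

134310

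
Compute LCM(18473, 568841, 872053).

22583556541

18473 = 7² · 13 · 29; 568841 = 7² · 13 · 19 · 47; 872053 = 7² · 13 · 37²
lcm takes max exponent of each prime: 7² · 13 · 19 · 29 · 37² · 47 = 22583556541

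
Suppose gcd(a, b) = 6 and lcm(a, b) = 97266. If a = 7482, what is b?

Using ab = gcd(a,b)·lcm(a,b) = 6·97266 = 583596, we get b = 583596/7482 = 78.

78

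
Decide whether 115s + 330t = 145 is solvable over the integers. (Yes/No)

Yes

gcd(115, 330): 330 = 2·115 + 100; 115 = 1·100 + 15; 100 = 6·15 + 10; 15 = 1·10 + 5; 10 = 2·5 + 0 → 5
5 divides 145, so a solution exists.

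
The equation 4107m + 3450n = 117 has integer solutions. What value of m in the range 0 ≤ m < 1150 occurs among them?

gcd(4107, 3450) = 3 (Euclid: 4107 = 1·3450 + 657; 3450 = 5·657 + 165; 657 = 3·165 + 162; 165 = 1·162 + 3; 162 = 54·3 + 0), and 3 | 117.
Extended Euclid: 4107·(-21) + 3450·(25) = 3. Scale by 39: m₀ = -819.
General solution m = m₀ + 1150t; reducing mod 1150 gives m = 331 (and n = -394).

331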